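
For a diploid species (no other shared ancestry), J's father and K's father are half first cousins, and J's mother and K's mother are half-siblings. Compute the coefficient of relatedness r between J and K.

Wright's path rule: contributions from independent ancestry routes add.
J and K are related in two ways: half second cousins through their fathers (r = 1/64) and half first cousins through their mothers (r = 1/16).
r = 1/64 + 1/16 = 0.078125.

0.078125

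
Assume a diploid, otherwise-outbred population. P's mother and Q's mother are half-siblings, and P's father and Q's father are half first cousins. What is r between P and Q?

With two independent routes of shared ancestry, r is the sum of the two contributions.
P and Q are related in two ways: half first cousins through their mothers (r = 1/16) and half second cousins through their fathers (r = 1/64).
r = 1/16 + 1/64 = 5/64 = 0.078125.

0.078125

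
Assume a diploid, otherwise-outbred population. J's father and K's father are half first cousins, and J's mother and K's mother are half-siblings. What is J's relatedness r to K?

0.078125

Wright's path rule: contributions from independent ancestry routes add.
J and K are related in two ways: half second cousins through their fathers (r = 1/64) and half first cousins through their mothers (r = 1/16).
r = 1/64 + 1/16 = 5/64 = 0.078125.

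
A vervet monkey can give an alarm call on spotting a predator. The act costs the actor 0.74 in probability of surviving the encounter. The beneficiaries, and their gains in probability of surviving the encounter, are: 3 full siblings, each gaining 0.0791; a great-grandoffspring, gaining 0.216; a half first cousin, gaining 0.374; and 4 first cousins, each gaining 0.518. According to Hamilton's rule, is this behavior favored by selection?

Hamilton's rule: the trait is favored when the sum of r·B over every recipient exceeds the actor's cost C.
r to a full sibling = 0.5 (full sibs share both parents — two paths of length 2: r = 2·(1/2)^2 = 1/2).
r to a great-grandoffspring = 1/8 (three parent–offspring links: r = (1/2)^3 = 1/8).
r to a half first cousin = 1/16 (half first cousins share one grandparent — one path of length 4: r = (1/2)^4 = 1/16).
r to a first cousin = 1/8 (first cousins share one grandparent pair — two paths of length 4: r = 2·(1/2)^4 = 1/8).
Summing one r·B term per recipient: 3·0.5·0.0791 + 1·0.125·0.216 + 1·0.0625·0.374 + 4·0.125·0.518 = 0.428025.
0.428025 < 0.74: the indirect benefit is less than the cost.

No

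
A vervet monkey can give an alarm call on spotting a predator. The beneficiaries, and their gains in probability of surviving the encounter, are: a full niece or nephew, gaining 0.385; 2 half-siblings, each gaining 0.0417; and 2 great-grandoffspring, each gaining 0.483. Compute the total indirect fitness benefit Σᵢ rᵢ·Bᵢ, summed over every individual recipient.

r to a full niece or nephew = 1/4 (full aunt/uncle↔niece/nephew: two paths of length 3 through the shared grandparent pair: r = 2·(1/2)^3 = 1/4).
r to a half-sibling = 1/4 (half-sibs share one parent — one path of length 2: r = (1/2)^2 = 1/4).
r to a great-grandoffspring = 1/8 (three parent–offspring links: r = (1/2)^3 = 1/8).
Summing one r·B term per recipient: 1·0.25·0.385 + 2·0.25·0.0417 + 2·0.125·0.483 = 0.23785.

0.23785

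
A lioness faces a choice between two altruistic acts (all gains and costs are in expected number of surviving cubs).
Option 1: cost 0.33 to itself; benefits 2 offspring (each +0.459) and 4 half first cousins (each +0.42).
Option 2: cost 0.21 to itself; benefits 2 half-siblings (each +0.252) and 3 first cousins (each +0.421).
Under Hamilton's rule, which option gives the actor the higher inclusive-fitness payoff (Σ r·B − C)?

Option 1: r to an offspring = 0.5.
Option 1: r to a half first cousin = 0.0625.
Option 1: Σ r·B − C = (2·0.5·0.459 + 4·0.0625·0.42) − 0.33 = 0.234.
Option 2: r to a half-sibling = 0.25.
Option 2: r to a first cousin = 0.125.
Option 2: Σ r·B − C = (2·0.25·0.252 + 3·0.125·0.421) − 0.21 = 0.073875.
Option 1 has the higher net inclusive-fitness payoff.

Option 1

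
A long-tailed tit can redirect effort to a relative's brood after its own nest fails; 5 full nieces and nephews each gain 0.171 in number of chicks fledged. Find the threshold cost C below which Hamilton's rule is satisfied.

r to a full niece or nephew = 0.25 (full aunt/uncle↔niece/nephew: two paths of length 3 through the shared grandparent pair: r = 2·(1/2)^3 = 1/4).
Hamilton's rule: n·r·B > C, so the trait is favored while C < n·r·B = 5·0.25·0.171 = 0.21375.

0.21375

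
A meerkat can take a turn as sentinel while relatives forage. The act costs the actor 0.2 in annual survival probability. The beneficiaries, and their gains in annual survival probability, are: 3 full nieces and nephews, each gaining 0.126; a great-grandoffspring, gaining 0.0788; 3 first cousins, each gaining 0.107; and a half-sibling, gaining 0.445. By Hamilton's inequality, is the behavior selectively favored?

Yes

Hamilton's rule: the trait is favored when the sum of r·B over every recipient exceeds the actor's cost C.
r to a full niece or nephew = 0.25 (full aunt/uncle↔niece/nephew: two paths of length 3 through the shared grandparent pair: r = 2·(1/2)^3 = 1/4).
r to a great-grandoffspring = 0.125 (three parent–offspring links: r = (1/2)^3 = 1/8).
r to a first cousin = 1/8 (first cousins share one grandparent pair — two paths of length 4: r = 2·(1/2)^4 = 1/8).
r to a half-sibling = 1/4 (half-sibs share one parent — one path of length 2: r = (1/2)^2 = 1/4).
Summing one r·B term per recipient: 3·0.25·0.126 + 1·0.125·0.0788 + 3·0.125·0.107 + 1·0.25·0.445 = 0.255725.
0.255725 > 0.2: the indirect benefit exceeds the cost.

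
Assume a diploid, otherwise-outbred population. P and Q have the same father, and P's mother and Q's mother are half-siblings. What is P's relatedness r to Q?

With two independent routes of shared ancestry, r is the sum of the two contributions.
P and Q are related in two ways: half-sibs through their shared father (r = 1/4) and half first cousins through their mothers (r = 1/16).
r = 1/4 + 1/16 = 0.3125.

0.3125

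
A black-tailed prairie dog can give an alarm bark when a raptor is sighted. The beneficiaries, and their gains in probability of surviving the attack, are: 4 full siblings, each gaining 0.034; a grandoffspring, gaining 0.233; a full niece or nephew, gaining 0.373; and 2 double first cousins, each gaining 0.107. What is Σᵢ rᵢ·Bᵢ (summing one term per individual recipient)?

r to a full sibling = 0.5 (full sibs share both parents — two paths of length 2: r = 2·(1/2)^2 = 1/2).
r to a grandoffspring = 0.25 (two parent–offspring links: r = (1/2)^2 = 1/4).
r to a full niece or nephew = 1/4 (full aunt/uncle↔niece/nephew: two paths of length 3 through the shared grandparent pair: r = 2·(1/2)^3 = 1/4).
r to a double first cousin = 0.25 (double first cousins share both grandparent pairs — four paths of length 4: r = 4·(1/2)^4 = 1/4).
Summing one r·B term per recipient: 4·0.5·0.034 + 1·0.25·0.233 + 1·0.25·0.373 + 2·0.25·0.107 = 0.273.

0.273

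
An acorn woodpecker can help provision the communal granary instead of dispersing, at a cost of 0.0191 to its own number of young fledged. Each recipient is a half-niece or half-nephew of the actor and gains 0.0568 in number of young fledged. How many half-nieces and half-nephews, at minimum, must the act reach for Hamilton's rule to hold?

r to a half-niece or half-nephew = 0.125 (half-aunt/uncle↔niece/nephew: one path of length 3: r = (1/2)^3 = 1/8).
Hamilton's rule: n·r·B > C  ⇒  n > C/(r·B) = 0.0191/(0.125·0.0568) = 2.69.
The smallest integer exceeding 2.69 is 3.

3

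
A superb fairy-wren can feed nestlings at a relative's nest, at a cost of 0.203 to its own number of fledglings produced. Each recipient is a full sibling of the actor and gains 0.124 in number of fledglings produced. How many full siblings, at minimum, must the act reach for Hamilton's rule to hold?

r to a full sibling = 1/2 (full sibs share both parents — two paths of length 2: r = 2·(1/2)^2 = 1/2).
Hamilton's rule: n·r·B > C  ⇒  n > C/(r·B) = 0.203/(0.5·0.124) = 3.274.
The smallest integer exceeding 3.274 is 4.

4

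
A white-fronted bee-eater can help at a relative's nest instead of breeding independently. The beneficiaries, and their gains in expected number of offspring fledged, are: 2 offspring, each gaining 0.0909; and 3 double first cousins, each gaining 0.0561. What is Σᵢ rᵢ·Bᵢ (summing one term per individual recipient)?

r to an offspring = 0.5 (one parent–offspring link: r = (1/2)^1 = 1/2).
r to a double first cousin = 1/4 (double first cousins share both grandparent pairs — four paths of length 4: r = 4·(1/2)^4 = 1/4).
Summing one r·B term per recipient: 2·0.5·0.0909 + 3·0.25·0.0561 = 0.132975.

0.132975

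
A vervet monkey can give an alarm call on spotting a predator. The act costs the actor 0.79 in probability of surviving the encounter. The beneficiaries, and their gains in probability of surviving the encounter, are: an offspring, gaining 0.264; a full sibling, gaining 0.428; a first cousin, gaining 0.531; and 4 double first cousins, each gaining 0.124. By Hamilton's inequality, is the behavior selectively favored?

No

Hamilton's rule: the trait is favored when the sum of r·B over every recipient exceeds the actor's cost C.
r to an offspring = 1/2 (one parent–offspring link: r = (1/2)^1 = 1/2).
r to a full sibling = 1/2 (full sibs share both parents — two paths of length 2: r = 2·(1/2)^2 = 1/2).
r to a first cousin = 1/8 (first cousins share one grandparent pair — two paths of length 4: r = 2·(1/2)^4 = 1/8).
r to a double first cousin = 0.25 (double first cousins share both grandparent pairs — four paths of length 4: r = 4·(1/2)^4 = 1/4).
Summing one r·B term per recipient: 1·0.5·0.264 + 1·0.5·0.428 + 1·0.125·0.531 + 4·0.25·0.124 = 0.536375.
0.536375 < 0.79: the indirect benefit is less than the cost.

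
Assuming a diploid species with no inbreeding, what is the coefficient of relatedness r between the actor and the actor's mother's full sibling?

Each parent–offspring link contributes a factor of 1/2, and independent paths through distinct common ancestors add.
Full aunt/uncle↔niece/nephew: two paths of length 3 through the shared grandparent pair: r = 2·(1/2)^3 = 1/4.

0.25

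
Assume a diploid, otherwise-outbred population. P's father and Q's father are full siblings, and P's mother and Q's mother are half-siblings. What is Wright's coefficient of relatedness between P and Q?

With two independent routes of shared ancestry, r is the sum of the two contributions.
P and Q are related in two ways: first cousins through their fathers (r = 1/8) and half first cousins through their mothers (r = 1/16).
r = 1/8 + 1/16 = 3/16 = 0.1875.

0.1875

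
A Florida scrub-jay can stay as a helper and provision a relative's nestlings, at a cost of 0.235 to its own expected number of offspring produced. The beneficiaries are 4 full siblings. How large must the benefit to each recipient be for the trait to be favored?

0.1175

r to a full sibling = 0.5 (full sibs share both parents — two paths of length 2: r = 2·(1/2)^2 = 1/2).
Hamilton's rule with n recipients of equal r: n·r·B > C, so B > C/(n·r) = 0.235/(4·0.5) = 0.1175.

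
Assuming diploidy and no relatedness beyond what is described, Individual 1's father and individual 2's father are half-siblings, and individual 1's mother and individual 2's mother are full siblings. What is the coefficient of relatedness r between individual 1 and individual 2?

With two independent routes of shared ancestry, r is the sum of the two contributions.
Individual 1 and individual 2 are related in two ways: half first cousins through their fathers (r = 1/16) and first cousins through their mothers (r = 1/8).
r = 1/16 + 1/8 = 3/16 = 0.1875.

0.1875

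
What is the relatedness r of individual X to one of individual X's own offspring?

Each parent–offspring link contributes a factor of 1/2, and independent paths through distinct common ancestors add.
One parent–offspring link: r = (1/2)^1 = 1/2.

0.5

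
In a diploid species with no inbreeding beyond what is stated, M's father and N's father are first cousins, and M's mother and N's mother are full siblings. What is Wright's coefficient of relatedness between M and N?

With two independent routes of shared ancestry, r is the sum of the two contributions.
M and N are related in two ways: second cousins through their fathers (r = 1/32) and first cousins through their mothers (r = 1/8).
r = 1/32 + 1/8 = 0.15625.

0.15625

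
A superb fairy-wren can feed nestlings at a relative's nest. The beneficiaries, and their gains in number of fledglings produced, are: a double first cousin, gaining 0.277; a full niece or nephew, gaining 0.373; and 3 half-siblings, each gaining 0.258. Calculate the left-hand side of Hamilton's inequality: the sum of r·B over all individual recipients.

0.356

r to a double first cousin = 0.25 (double first cousins share both grandparent pairs — four paths of length 4: r = 4·(1/2)^4 = 1/4).
r to a full niece or nephew = 0.25 (full aunt/uncle↔niece/nephew: two paths of length 3 through the shared grandparent pair: r = 2·(1/2)^3 = 1/4).
r to a half-sibling = 0.25 (half-sibs share one parent — one path of length 2: r = (1/2)^2 = 1/4).
Summing one r·B term per recipient: 1·0.25·0.277 + 1·0.25·0.373 + 3·0.25·0.258 = 0.356.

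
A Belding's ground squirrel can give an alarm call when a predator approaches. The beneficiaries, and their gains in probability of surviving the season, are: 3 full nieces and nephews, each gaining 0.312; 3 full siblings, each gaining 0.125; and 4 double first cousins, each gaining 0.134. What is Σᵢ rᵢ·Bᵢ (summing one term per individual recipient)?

r to a full niece or nephew = 1/4 (full aunt/uncle↔niece/nephew: two paths of length 3 through the shared grandparent pair: r = 2·(1/2)^3 = 1/4).
r to a full sibling = 1/2 (full sibs share both parents — two paths of length 2: r = 2·(1/2)^2 = 1/2).
r to a double first cousin = 0.25 (double first cousins share both grandparent pairs — four paths of length 4: r = 4·(1/2)^4 = 1/4).
Summing one r·B term per recipient: 3·0.25·0.312 + 3·0.5·0.125 + 4·0.25·0.134 = 0.5555.

0.5555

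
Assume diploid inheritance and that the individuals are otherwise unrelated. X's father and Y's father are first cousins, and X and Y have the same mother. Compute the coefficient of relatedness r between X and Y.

0.28125

Relatedness sums over independent paths through distinct common ancestors.
X and Y are related in two ways: second cousins through their fathers (r = 1/32) and half-sibs through their shared mother (r = 1/4).
r = 1/32 + 1/4 = 9/32 = 0.28125.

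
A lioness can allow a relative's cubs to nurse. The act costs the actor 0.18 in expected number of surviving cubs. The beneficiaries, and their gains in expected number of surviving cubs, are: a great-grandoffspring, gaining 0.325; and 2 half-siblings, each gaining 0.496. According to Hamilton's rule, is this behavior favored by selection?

Hamilton's rule: the trait is favored when the sum of r·B over every recipient exceeds the actor's cost C.
r to a great-grandoffspring = 1/8 (three parent–offspring links: r = (1/2)^3 = 1/8).
r to a half-sibling = 0.25 (half-sibs share one parent — one path of length 2: r = (1/2)^2 = 1/4).
Summing one r·B term per recipient: 1·0.125·0.325 + 2·0.25·0.496 = 0.288625.
0.288625 > 0.18: the indirect benefit exceeds the cost.

Yes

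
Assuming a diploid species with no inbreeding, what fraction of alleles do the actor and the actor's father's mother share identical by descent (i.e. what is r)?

0.25

Each parent–offspring link contributes a factor of 1/2, and independent paths through distinct common ancestors add.
Two parent–offspring links: r = (1/2)^2 = 1/4.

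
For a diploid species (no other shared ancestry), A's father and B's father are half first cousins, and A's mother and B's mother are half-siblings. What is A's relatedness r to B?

0.078125

Wright's path rule: contributions from independent ancestry routes add.
A and B are related in two ways: half second cousins through their fathers (r = 1/64) and half first cousins through their mothers (r = 1/16).
r = 1/64 + 1/16 = 0.078125.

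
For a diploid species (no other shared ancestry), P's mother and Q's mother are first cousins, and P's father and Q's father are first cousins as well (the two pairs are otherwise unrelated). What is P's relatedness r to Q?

With two independent routes of shared ancestry, r is the sum of the two contributions.
P and Q are related in two ways: second cousins through their mothers (r = 1/32) and second cousins through their fathers (r = 1/32).
r = 1/32 + 1/32 = 1/16 = 0.0625.

0.0625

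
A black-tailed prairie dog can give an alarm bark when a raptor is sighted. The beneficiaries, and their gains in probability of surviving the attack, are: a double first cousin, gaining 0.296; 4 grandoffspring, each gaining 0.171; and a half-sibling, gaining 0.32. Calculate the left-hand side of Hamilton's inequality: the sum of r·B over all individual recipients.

0.325

r to a double first cousin = 0.25 (double first cousins share both grandparent pairs — four paths of length 4: r = 4·(1/2)^4 = 1/4).
r to a grandoffspring = 0.25 (two parent–offspring links: r = (1/2)^2 = 1/4).
r to a half-sibling = 1/4 (half-sibs share one parent — one path of length 2: r = (1/2)^2 = 1/4).
Summing one r·B term per recipient: 1·0.25·0.296 + 4·0.25·0.171 + 1·0.25·0.32 = 0.325.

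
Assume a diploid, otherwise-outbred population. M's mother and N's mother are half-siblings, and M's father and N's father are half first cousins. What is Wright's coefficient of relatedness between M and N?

Relatedness sums over independent paths through distinct common ancestors.
M and N are related in two ways: half first cousins through their mothers (r = 1/16) and half second cousins through their fathers (r = 1/64).
r = 1/16 + 1/64 = 5/64 = 0.078125.

0.078125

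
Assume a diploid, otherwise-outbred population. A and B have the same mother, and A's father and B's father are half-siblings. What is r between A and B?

0.3125

Independent pedigree routes through distinct common ancestors add.
A and B are related in two ways: half-sibs through their shared mother (r = 1/4) and half first cousins through their fathers (r = 1/16).
r = 1/4 + 1/16 = 5/16 = 0.3125.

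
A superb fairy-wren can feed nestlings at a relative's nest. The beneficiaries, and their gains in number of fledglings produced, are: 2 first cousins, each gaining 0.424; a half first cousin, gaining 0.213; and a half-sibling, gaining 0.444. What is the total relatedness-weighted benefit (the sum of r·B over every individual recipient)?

0.2303125

r to a first cousin = 1/8 (first cousins share one grandparent pair — two paths of length 4: r = 2·(1/2)^4 = 1/8).
r to a half first cousin = 1/16 (half first cousins share one grandparent — one path of length 4: r = (1/2)^4 = 1/16).
r to a half-sibling = 0.25 (half-sibs share one parent — one path of length 2: r = (1/2)^2 = 1/4).
Summing one r·B term per recipient: 2·0.125·0.424 + 1·0.0625·0.213 + 1·0.25·0.444 = 0.2303125.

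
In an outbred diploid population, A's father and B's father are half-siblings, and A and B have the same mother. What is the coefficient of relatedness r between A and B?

0.3125

Independent pedigree routes through distinct common ancestors add.
A and B are related in two ways: half first cousins through their fathers (r = 1/16) and half-sibs through their shared mother (r = 1/4).
r = 1/16 + 1/4 = 5/16 = 0.3125.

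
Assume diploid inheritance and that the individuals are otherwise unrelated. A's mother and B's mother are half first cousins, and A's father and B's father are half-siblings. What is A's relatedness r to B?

Independent pedigree routes through distinct common ancestors add.
A and B are related in two ways: half second cousins through their mothers (r = 1/64) and half first cousins through their fathers (r = 1/16).
r = 1/64 + 1/16 = 0.078125.

0.078125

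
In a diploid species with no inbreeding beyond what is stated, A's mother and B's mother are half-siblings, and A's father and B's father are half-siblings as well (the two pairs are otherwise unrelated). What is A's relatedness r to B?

0.125

Wright's path rule: contributions from independent ancestry routes add.
A and B are related in two ways: half first cousins through their mothers (r = 1/16) and half first cousins through their fathers (r = 1/16).
r = 1/16 + 1/16 = 1/8 = 0.125.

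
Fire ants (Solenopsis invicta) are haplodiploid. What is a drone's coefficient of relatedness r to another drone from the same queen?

0.5

Haploid brothers each carry a random half of the queen's diploid genome, so on average they share half: r = 1/2.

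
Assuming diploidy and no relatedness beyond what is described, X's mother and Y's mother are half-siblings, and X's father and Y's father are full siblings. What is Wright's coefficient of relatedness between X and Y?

0.1875

With two independent routes of shared ancestry, r is the sum of the two contributions.
X and Y are related in two ways: half first cousins through their mothers (r = 1/16) and first cousins through their fathers (r = 1/8).
r = 1/16 + 1/8 = 0.1875.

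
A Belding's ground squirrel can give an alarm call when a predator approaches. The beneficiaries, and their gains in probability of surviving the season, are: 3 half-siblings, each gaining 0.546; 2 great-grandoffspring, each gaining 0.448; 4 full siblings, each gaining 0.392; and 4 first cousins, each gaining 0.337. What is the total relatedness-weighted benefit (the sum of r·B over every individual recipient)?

r to a half-sibling = 1/4 (half-sibs share one parent — one path of length 2: r = (1/2)^2 = 1/4).
r to a great-grandoffspring = 1/8 (three parent–offspring links: r = (1/2)^3 = 1/8).
r to a full sibling = 1/2 (full sibs share both parents — two paths of length 2: r = 2·(1/2)^2 = 1/2).
r to a first cousin = 1/8 (first cousins share one grandparent pair — two paths of length 4: r = 2·(1/2)^4 = 1/8).
Summing one r·B term per recipient: 3·0.25·0.546 + 2·0.125·0.448 + 4·0.5·0.392 + 4·0.125·0.337 = 1.474.

1.474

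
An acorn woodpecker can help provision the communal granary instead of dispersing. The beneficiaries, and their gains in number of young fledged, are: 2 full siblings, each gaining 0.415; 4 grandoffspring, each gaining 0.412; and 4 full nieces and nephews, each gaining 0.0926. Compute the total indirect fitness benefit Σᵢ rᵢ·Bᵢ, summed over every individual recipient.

r to a full sibling = 1/2 (full sibs share both parents — two paths of length 2: r = 2·(1/2)^2 = 1/2).
r to a grandoffspring = 0.25 (two parent–offspring links: r = (1/2)^2 = 1/4).
r to a full niece or nephew = 0.25 (full aunt/uncle↔niece/nephew: two paths of length 3 through the shared grandparent pair: r = 2·(1/2)^3 = 1/4).
Summing one r·B term per recipient: 2·0.5·0.415 + 4·0.25·0.412 + 4·0.25·0.0926 = 0.9196.

0.9196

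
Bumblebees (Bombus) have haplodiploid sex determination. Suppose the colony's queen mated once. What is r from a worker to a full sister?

0.75

Haplodiploid full sisters inherit their father's entire haploid genome identically (contributing 1/2) and on average half of their mother's contribution (1/2 · 1/2 = 1/4); r = 1/2 + 1/4 = 3/4.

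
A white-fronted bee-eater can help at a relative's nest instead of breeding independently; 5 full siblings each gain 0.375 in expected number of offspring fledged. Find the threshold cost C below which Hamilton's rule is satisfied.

r to a full sibling = 0.5 (full sibs share both parents — two paths of length 2: r = 2·(1/2)^2 = 1/2).
Hamilton's rule: n·r·B > C, so the trait is favored while C < n·r·B = 5·0.5·0.375 = 0.9375.

0.9375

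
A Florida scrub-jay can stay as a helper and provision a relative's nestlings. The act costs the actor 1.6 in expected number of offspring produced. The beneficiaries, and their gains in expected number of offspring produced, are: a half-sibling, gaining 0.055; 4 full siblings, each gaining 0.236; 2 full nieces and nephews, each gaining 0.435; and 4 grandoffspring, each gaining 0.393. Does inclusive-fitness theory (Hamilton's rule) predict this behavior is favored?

Hamilton's rule: the trait is favored when the sum of r·B over every recipient exceeds the actor's cost C.
r to a half-sibling = 0.25 (half-sibs share one parent — one path of length 2: r = (1/2)^2 = 1/4).
r to a full sibling = 1/2 (full sibs share both parents — two paths of length 2: r = 2·(1/2)^2 = 1/2).
r to a full niece or nephew = 0.25 (full aunt/uncle↔niece/nephew: two paths of length 3 through the shared grandparent pair: r = 2·(1/2)^3 = 1/4).
r to a grandoffspring = 1/4 (two parent–offspring links: r = (1/2)^2 = 1/4).
Summing one r·B term per recipient: 1·0.25·0.055 + 4·0.5·0.236 + 2·0.25·0.435 + 4·0.25·0.393 = 1.09625.
1.09625 < 1.6: the indirect benefit is less than the cost.

No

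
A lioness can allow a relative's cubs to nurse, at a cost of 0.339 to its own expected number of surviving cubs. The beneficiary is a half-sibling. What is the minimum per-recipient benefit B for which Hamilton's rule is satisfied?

1.356

r to a half-sibling = 1/4 (half-sibs share one parent — one path of length 2: r = (1/2)^2 = 1/4).
Hamilton's rule with n recipients of equal r: n·r·B > C, so B > C/(n·r) = 0.339/(1·0.25) = 1.356.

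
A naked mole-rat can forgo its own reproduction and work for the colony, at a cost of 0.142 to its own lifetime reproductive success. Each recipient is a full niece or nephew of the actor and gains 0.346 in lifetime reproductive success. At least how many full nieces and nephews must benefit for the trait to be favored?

2

r to a full niece or nephew = 0.25 (full aunt/uncle↔niece/nephew: two paths of length 3 through the shared grandparent pair: r = 2·(1/2)^3 = 1/4).
Hamilton's rule: n·r·B > C  ⇒  n > C/(r·B) = 0.142/(0.25·0.346) = 1.642.
The smallest integer exceeding 1.642 is 2.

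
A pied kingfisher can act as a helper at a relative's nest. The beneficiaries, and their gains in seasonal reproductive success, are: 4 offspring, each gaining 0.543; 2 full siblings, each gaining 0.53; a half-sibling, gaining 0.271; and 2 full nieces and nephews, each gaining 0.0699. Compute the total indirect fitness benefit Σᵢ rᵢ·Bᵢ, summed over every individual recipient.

1.7187

r to an offspring = 1/2 (one parent–offspring link: r = (1/2)^1 = 1/2).
r to a full sibling = 1/2 (full sibs share both parents — two paths of length 2: r = 2·(1/2)^2 = 1/2).
r to a half-sibling = 0.25 (half-sibs share one parent — one path of length 2: r = (1/2)^2 = 1/4).
r to a full niece or nephew = 1/4 (full aunt/uncle↔niece/nephew: two paths of length 3 through the shared grandparent pair: r = 2·(1/2)^3 = 1/4).
Summing one r·B term per recipient: 4·0.5·0.543 + 2·0.5·0.53 + 1·0.25·0.271 + 2·0.25·0.0699 = 1.7187.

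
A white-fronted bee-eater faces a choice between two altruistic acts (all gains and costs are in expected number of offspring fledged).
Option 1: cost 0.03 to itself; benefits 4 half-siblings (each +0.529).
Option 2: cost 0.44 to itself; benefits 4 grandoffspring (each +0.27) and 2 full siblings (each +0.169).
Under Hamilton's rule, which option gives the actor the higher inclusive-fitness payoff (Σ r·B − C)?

Option 1: r to a half-sibling = 0.25.
Option 1: Σ r·B − C = (4·0.25·0.529) − 0.03 = 0.499.
Option 2: r to a grandoffspring = 0.25.
Option 2: r to a full sibling = 0.5.
Option 2: Σ r·B − C = (4·0.25·0.27 + 2·0.5·0.169) − 0.44 = -0.001.
Option 1 has the higher net inclusive-fitness payoff.

Option 1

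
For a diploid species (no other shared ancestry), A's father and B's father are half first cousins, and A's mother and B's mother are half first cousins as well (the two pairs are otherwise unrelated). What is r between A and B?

Independent pedigree routes through distinct common ancestors add.
A and B are related in two ways: half second cousins through their fathers (r = 1/64) and half second cousins through their mothers (r = 1/64).
r = 1/64 + 1/64 = 0.03125.

0.03125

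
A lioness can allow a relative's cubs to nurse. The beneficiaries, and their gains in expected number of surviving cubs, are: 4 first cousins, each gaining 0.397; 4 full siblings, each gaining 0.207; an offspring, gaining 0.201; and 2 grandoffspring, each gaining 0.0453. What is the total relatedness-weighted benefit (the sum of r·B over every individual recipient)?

0.73565

r to a first cousin = 1/8 (first cousins share one grandparent pair — two paths of length 4: r = 2·(1/2)^4 = 1/8).
r to a full sibling = 1/2 (full sibs share both parents — two paths of length 2: r = 2·(1/2)^2 = 1/2).
r to an offspring = 1/2 (one parent–offspring link: r = (1/2)^1 = 1/2).
r to a grandoffspring = 1/4 (two parent–offspring links: r = (1/2)^2 = 1/4).
Summing one r·B term per recipient: 4·0.125·0.397 + 4·0.5·0.207 + 1·0.5·0.201 + 2·0.25·0.0453 = 0.73565.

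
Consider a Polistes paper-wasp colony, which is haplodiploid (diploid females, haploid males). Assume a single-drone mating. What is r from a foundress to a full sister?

Haplodiploid full sisters inherit their father's entire haploid genome identically (contributing 1/2) and on average half of their mother's contribution (1/2 · 1/2 = 1/4); r = 1/2 + 1/4 = 3/4.

0.75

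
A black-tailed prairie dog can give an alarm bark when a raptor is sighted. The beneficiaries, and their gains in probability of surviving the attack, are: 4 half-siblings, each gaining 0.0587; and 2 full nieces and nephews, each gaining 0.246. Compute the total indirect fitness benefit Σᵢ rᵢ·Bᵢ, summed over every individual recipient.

r to a half-sibling = 1/4 (half-sibs share one parent — one path of length 2: r = (1/2)^2 = 1/4).
r to a full niece or nephew = 0.25 (full aunt/uncle↔niece/nephew: two paths of length 3 through the shared grandparent pair: r = 2·(1/2)^3 = 1/4).
Summing one r·B term per recipient: 4·0.25·0.0587 + 2·0.25·0.246 = 0.1817.

0.1817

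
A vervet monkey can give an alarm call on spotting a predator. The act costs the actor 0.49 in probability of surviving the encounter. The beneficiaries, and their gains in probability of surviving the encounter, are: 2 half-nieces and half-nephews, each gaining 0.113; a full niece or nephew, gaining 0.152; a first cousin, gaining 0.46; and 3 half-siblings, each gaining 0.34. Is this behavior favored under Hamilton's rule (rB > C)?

Hamilton's rule: the trait is favored when the sum of r·B over every recipient exceeds the actor's cost C.
r to a half-niece or half-nephew = 0.125 (half-aunt/uncle↔niece/nephew: one path of length 3: r = (1/2)^3 = 1/8).
r to a full niece or nephew = 0.25 (full aunt/uncle↔niece/nephew: two paths of length 3 through the shared grandparent pair: r = 2·(1/2)^3 = 1/4).
r to a first cousin = 1/8 (first cousins share one grandparent pair — two paths of length 4: r = 2·(1/2)^4 = 1/8).
r to a half-sibling = 0.25 (half-sibs share one parent — one path of length 2: r = (1/2)^2 = 1/4).
Summing one r·B term per recipient: 2·0.125·0.113 + 1·0.25·0.152 + 1·0.125·0.46 + 3·0.25·0.34 = 0.37875.
0.37875 < 0.49: the indirect benefit is less than the cost.

No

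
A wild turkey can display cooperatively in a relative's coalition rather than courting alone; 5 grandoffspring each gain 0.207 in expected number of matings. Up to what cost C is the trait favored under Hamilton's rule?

r to a grandoffspring = 1/4 (two parent–offspring links: r = (1/2)^2 = 1/4).
Hamilton's rule: n·r·B > C, so the trait is favored while C < n·r·B = 5·0.25·0.207 = 0.25875.

0.25875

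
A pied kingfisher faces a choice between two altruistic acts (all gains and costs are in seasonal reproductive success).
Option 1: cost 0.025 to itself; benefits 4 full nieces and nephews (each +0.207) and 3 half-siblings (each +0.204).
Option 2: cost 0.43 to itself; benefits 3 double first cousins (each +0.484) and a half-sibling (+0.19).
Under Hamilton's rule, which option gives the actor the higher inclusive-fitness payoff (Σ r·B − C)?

Option 1

Option 1: r to a full niece or nephew = 0.25.
Option 1: r to a half-sibling = 0.25.
Option 1: Σ r·B − C = (4·0.25·0.207 + 3·0.25·0.204) − 0.025 = 0.335.
Option 2: r to a double first cousin = 0.25.
Option 2: r to a half-sibling = 0.25.
Option 2: Σ r·B − C = (3·0.25·0.484 + 1·0.25·0.19) − 0.43 = -0.0195.
Option 1 has the higher net inclusive-fitness payoff.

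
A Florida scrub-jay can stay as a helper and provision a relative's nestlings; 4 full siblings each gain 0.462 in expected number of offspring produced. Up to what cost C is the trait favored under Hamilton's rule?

r to a full sibling = 0.5 (full sibs share both parents — two paths of length 2: r = 2·(1/2)^2 = 1/2).
Hamilton's rule: n·r·B > C, so the trait is favored while C < n·r·B = 4·0.5·0.462 = 0.924.

0.924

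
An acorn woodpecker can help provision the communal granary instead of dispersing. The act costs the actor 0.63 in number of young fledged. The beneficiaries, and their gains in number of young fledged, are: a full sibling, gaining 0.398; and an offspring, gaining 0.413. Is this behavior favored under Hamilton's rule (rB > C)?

Hamilton's rule: the trait is favored when the sum of r·B over every recipient exceeds the actor's cost C.
r to a full sibling = 1/2 (full sibs share both parents — two paths of length 2: r = 2·(1/2)^2 = 1/2).
r to an offspring = 0.5 (one parent–offspring link: r = (1/2)^1 = 1/2).
Summing one r·B term per recipient: 1·0.5·0.398 + 1·0.5·0.413 = 0.4055.
0.4055 < 0.63: the indirect benefit is less than the cost.

No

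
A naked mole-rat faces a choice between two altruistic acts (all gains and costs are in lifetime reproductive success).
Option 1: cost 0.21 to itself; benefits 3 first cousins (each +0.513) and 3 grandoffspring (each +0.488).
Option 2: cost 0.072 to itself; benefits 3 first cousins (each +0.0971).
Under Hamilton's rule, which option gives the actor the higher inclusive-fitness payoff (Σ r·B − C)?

Option 1: r to a first cousin = 0.125.
Option 1: r to a grandoffspring = 0.25.
Option 1: Σ r·B − C = (3·0.125·0.513 + 3·0.25·0.488) − 0.21 = 0.348375.
Option 2: r to a first cousin = 0.125.
Option 2: Σ r·B − C = (3·0.125·0.0971) − 0.072 = -0.0355875.
Option 1 has the higher net inclusive-fitness payoff.

Option 1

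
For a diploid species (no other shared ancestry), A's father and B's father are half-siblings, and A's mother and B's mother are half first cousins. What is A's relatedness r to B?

Relatedness sums over independent paths through distinct common ancestors.
A and B are related in two ways: half first cousins through their fathers (r = 1/16) and half second cousins through their mothers (r = 1/64).
r = 1/16 + 1/64 = 0.078125.

0.078125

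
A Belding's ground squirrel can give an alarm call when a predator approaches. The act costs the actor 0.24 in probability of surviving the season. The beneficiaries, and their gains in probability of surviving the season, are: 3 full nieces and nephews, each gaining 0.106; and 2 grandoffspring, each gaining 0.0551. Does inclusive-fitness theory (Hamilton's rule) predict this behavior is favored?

No

Hamilton's rule: the trait is favored when the sum of r·B over every recipient exceeds the actor's cost C.
r to a full niece or nephew = 0.25 (full aunt/uncle↔niece/nephew: two paths of length 3 through the shared grandparent pair: r = 2·(1/2)^3 = 1/4).
r to a grandoffspring = 0.25 (two parent–offspring links: r = (1/2)^2 = 1/4).
Summing one r·B term per recipient: 3·0.25·0.106 + 2·0.25·0.0551 = 0.10705.
0.10705 < 0.24: the indirect benefit is less than the cost.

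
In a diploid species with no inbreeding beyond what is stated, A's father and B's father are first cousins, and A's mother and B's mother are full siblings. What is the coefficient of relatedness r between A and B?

0.15625

Wright's path rule: contributions from independent ancestry routes add.
A and B are related in two ways: second cousins through their fathers (r = 1/32) and first cousins through their mothers (r = 1/8).
r = 1/32 + 1/8 = 0.15625.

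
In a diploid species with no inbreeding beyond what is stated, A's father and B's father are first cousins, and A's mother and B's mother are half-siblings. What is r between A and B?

0.09375

Relatedness sums over independent paths through distinct common ancestors.
A and B are related in two ways: second cousins through their fathers (r = 1/32) and half first cousins through their mothers (r = 1/16).
r = 1/32 + 1/16 = 3/32 = 0.09375.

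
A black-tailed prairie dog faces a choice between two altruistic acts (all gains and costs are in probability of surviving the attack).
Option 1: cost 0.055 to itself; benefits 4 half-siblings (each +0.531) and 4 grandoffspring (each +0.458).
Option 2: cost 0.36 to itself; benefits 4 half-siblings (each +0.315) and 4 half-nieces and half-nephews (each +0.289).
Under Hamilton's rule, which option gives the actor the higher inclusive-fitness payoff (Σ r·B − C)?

Option 1

Option 1: r to a half-sibling = 0.25.
Option 1: r to a grandoffspring = 0.25.
Option 1: Σ r·B − C = (4·0.25·0.531 + 4·0.25·0.458) − 0.055 = 0.934.
Option 2: r to a half-sibling = 0.25.
Option 2: r to a half-niece or half-nephew = 0.125.
Option 2: Σ r·B − C = (4·0.25·0.315 + 4·0.125·0.289) − 0.36 = 0.0995.
Option 1 has the higher net inclusive-fitness payoff.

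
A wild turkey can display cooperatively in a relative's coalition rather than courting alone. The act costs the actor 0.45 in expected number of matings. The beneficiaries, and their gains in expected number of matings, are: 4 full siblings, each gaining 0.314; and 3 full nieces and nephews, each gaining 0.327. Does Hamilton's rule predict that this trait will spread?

Yes

Hamilton's rule: the trait is favored when the sum of r·B over every recipient exceeds the actor's cost C.
r to a full sibling = 1/2 (full sibs share both parents — two paths of length 2: r = 2·(1/2)^2 = 1/2).
r to a full niece or nephew = 0.25 (full aunt/uncle↔niece/nephew: two paths of length 3 through the shared grandparent pair: r = 2·(1/2)^3 = 1/4).
Summing one r·B term per recipient: 4·0.5·0.314 + 3·0.25·0.327 = 0.87325.
0.87325 > 0.45: the indirect benefit exceeds the cost.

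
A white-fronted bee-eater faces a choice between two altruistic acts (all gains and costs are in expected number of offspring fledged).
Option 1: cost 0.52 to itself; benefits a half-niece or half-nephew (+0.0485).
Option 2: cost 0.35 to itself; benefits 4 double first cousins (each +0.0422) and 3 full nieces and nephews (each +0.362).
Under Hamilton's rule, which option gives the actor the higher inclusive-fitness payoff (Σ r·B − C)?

Option 1: r to a half-niece or half-nephew = 0.125.
Option 1: Σ r·B − C = (1·0.125·0.0485) − 0.52 = -0.5139375.
Option 2: r to a double first cousin = 0.25.
Option 2: r to a full niece or nephew = 0.25.
Option 2: Σ r·B − C = (4·0.25·0.0422 + 3·0.25·0.362) − 0.35 = -0.0363.
Option 2 has the higher net inclusive-fitness payoff.

Option 2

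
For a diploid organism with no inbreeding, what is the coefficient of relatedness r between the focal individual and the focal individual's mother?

Each parent–offspring link contributes a factor of 1/2, and independent paths through distinct common ancestors add.
One parent–offspring link: r = (1/2)^1 = 1/2.

0.5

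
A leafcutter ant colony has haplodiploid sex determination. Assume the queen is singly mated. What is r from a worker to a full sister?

Haplodiploid full sisters inherit their father's entire haploid genome identically (contributing 1/2) and on average half of their mother's contribution (1/2 · 1/2 = 1/4); r = 1/2 + 1/4 = 3/4.

0.75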